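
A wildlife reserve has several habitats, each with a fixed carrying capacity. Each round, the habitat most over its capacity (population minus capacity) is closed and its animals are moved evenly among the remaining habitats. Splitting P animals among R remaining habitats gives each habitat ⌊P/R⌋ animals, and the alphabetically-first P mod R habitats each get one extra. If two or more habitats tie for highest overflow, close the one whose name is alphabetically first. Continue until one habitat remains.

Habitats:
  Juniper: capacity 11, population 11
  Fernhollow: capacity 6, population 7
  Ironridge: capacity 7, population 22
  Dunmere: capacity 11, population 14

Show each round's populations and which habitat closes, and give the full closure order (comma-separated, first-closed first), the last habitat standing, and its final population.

Round 1: Dunmere=14 Fernhollow=7 Ironridge=22 Juniper=11 → close Ironridge (overflow 15)
  22÷3 = 7 each, +1 to first 1
Round 2: Dunmere=22 Fernhollow=14 Juniper=18 → close Dunmere (overflow 11)
  22÷2 = 11 each, +1 to first 0
Round 3: Fernhollow=25 Juniper=29 → close Fernhollow (overflow 19)
  25÷1 = 25 each, +1 to first 0

Closure order: Ironridge, Dunmere, Fernhollow
Last habitat: Juniper with 54 animals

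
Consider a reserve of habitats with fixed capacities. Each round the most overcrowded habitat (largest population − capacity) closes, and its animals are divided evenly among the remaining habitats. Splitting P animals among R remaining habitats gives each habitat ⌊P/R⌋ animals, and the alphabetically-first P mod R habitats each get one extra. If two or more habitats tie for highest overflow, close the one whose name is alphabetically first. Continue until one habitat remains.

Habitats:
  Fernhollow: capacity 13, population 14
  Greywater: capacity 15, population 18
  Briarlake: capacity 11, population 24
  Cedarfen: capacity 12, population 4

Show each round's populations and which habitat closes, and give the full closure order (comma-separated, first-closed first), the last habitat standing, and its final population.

Closure order: Briarlake, Greywater, Fernhollow
Last habitat: Cedarfen with 60 animals

Round 1: Briarlake=24 Cedarfen=4 Fernhollow=14 Greywater=18 → close Briarlake (overflow 13)
  24÷3 = 8 each, +1 to first 0
Round 2: Cedarfen=12 Fernhollow=22 Greywater=26 → close Greywater (overflow 11)
  26÷2 = 13 each, +1 to first 0
Round 3: Cedarfen=25 Fernhollow=35 → close Fernhollow (overflow 22)
  35÷1 = 35 each, +1 to first 0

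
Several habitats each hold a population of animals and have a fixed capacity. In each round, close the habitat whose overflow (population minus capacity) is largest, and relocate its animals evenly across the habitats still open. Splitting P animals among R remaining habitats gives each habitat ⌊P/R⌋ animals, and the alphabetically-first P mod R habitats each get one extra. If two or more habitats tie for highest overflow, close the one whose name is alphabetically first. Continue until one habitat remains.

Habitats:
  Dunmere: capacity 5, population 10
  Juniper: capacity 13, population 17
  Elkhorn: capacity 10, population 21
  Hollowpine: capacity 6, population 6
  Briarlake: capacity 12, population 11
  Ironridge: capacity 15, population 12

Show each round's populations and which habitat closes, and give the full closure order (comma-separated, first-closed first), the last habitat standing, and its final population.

Round 1: Briarlake=11 Dunmere=10 Elkhorn=21 Hollowpine=6 Ironridge=12 Juniper=17 → close Elkhorn (overflow 11)
  21÷5 = 4 each, +1 to first 1
Round 2: Briarlake=16 Dunmere=14 Hollowpine=10 Ironridge=16 Juniper=21 → close Dunmere (overflow 9)
  14÷4 = 3 each, +1 to first 2
Round 3: Briarlake=20 Hollowpine=14 Ironridge=19 Juniper=24 → close Juniper (overflow 11)
  24÷3 = 8 each, +1 to first 0
Round 4: Briarlake=28 Hollowpine=22 Ironridge=27 → close Briarlake (overflow 16)
  28÷2 = 14 each, +1 to first 0
Round 5: Hollowpine=36 Ironridge=41 → close Hollowpine (overflow 30)
  36÷1 = 36 each, +1 to first 0

Closure order: Elkhorn, Dunmere, Juniper, Briarlake, Hollowpine
Last habitat: Ironridge with 77 animals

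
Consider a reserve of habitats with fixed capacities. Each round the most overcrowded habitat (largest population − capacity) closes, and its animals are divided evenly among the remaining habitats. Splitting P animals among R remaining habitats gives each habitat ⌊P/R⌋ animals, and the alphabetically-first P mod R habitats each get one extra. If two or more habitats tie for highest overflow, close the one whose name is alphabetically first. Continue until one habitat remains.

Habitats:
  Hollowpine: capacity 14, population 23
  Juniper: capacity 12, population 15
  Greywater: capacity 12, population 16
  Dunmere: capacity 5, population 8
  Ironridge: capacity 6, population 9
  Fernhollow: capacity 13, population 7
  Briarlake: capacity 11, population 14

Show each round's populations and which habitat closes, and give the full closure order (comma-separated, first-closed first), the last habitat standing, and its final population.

Closure order: Hollowpine, Greywater, Briarlake, Dunmere, Ironridge, Juniper
Last habitat: Fernhollow with 92 animals

Round 1: Briarlake=14 Dunmere=8 Fernhollow=7 Greywater=16 Hollowpine=23 Ironridge=9 Juniper=15 → close Hollowpine (overflow 9)
  23÷6 = 3 each, +1 to first 5
Round 2: Briarlake=18 Dunmere=12 Fernhollow=11 Greywater=20 Ironridge=13 Juniper=18 → close Greywater (overflow 8)
  20÷5 = 4 each, +1 to first 0
Round 3: Briarlake=22 Dunmere=16 Fernhollow=15 Ironridge=17 Juniper=22 → close Briarlake (overflow 11)
  22÷4 = 5 each, +1 to first 2
Round 4: Dunmere=22 Fernhollow=21 Ironridge=22 Juniper=27 → close Dunmere (overflow 17)
  22÷3 = 7 each, +1 to first 1
Round 5: Fernhollow=29 Ironridge=29 Juniper=34 → close Ironridge (overflow 23)
  29÷2 = 14 each, +1 to first 1
Round 6: Fernhollow=44 Juniper=48 → close Juniper (overflow 36)
  48÷1 = 48 each, +1 to first 0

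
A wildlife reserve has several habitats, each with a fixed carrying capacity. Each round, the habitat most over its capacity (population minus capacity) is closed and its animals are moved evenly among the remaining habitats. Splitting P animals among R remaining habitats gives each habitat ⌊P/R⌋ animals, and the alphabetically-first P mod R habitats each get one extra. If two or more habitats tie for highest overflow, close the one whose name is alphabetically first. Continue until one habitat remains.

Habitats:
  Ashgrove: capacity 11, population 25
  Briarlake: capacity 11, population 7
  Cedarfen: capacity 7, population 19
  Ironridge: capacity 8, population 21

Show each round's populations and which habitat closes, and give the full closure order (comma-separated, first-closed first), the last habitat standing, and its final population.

Round 1: Ashgrove=25 Briarlake=7 Cedarfen=19 Ironridge=21 → close Ashgrove (overflow 14)
  25÷3 = 8 each, +1 to first 1
Round 2: Briarlake=16 Cedarfen=27 Ironridge=29 → close Ironridge (overflow 21)
  29÷2 = 14 each, +1 to first 1
Round 3: Briarlake=31 Cedarfen=41 → close Cedarfen (overflow 34)
  41÷1 = 41 each, +1 to first 0

Closure order: Ashgrove, Ironridge, Cedarfen
Last habitat: Briarlake with 72 animals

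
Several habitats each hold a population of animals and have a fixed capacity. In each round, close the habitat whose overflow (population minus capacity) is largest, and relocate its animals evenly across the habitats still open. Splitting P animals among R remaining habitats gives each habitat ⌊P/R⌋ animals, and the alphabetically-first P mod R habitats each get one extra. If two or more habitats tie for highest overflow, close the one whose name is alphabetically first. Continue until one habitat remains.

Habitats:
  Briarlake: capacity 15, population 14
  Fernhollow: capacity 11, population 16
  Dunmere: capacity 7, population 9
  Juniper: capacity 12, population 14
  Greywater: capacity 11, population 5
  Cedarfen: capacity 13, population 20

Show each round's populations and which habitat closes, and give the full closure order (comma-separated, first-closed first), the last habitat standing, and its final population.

Round 1: Briarlake=14 Cedarfen=20 Dunmere=9 Fernhollow=16 Greywater=5 Juniper=14 → close Cedarfen (overflow 7)
  20÷5 = 4 each, +1 to first 0
Round 2: Briarlake=18 Dunmere=13 Fernhollow=20 Greywater=9 Juniper=18 → close Fernhollow (overflow 9)
  20÷4 = 5 each, +1 to first 0
Round 3: Briarlake=23 Dunmere=18 Greywater=14 Juniper=23 → close Dunmere (overflow 11)
  18÷3 = 6 each, +1 to first 0
Round 4: Briarlake=29 Greywater=20 Juniper=29 → close Juniper (overflow 17)
  29÷2 = 14 each, +1 to first 1
Round 5: Briarlake=44 Greywater=34 → close Briarlake (overflow 29)
  44÷1 = 44 each, +1 to first 0

Closure order: Cedarfen, Fernhollow, Dunmere, Juniper, Briarlake
Last habitat: Greywater with 78 animals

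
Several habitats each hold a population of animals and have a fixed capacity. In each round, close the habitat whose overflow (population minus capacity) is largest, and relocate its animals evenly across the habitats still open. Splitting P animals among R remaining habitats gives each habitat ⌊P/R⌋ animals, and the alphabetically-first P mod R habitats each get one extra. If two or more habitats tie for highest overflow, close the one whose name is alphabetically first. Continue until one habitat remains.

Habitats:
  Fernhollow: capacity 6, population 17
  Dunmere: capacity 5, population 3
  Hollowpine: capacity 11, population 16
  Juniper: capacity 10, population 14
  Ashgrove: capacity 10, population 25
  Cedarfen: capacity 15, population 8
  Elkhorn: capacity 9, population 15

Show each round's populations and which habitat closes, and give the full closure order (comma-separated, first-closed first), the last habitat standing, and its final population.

Closure order: Ashgrove, Fernhollow, Elkhorn, Hollowpine, Juniper, Dunmere
Last habitat: Cedarfen with 98 animals

Round 1: Ashgrove=25 Cedarfen=8 Dunmere=3 Elkhorn=15 Fernhollow=17 Hollowpine=16 Juniper=14 → close Ashgrove (overflow 15)
  25÷6 = 4 each, +1 to first 1
Round 2: Cedarfen=13 Dunmere=7 Elkhorn=19 Fernhollow=21 Hollowpine=20 Juniper=18 → close Fernhollow (overflow 15)
  21÷5 = 4 each, +1 to first 1
Round 3: Cedarfen=18 Dunmere=11 Elkhorn=23 Hollowpine=24 Juniper=22 → close Elkhorn (overflow 14)
  23÷4 = 5 each, +1 to first 3
Round 4: Cedarfen=24 Dunmere=17 Hollowpine=30 Juniper=27 → close Hollowpine (overflow 19)
  30÷3 = 10 each, +1 to first 0
Round 5: Cedarfen=34 Dunmere=27 Juniper=37 → close Juniper (overflow 27)
  37÷2 = 18 each, +1 to first 1
Round 6: Cedarfen=53 Dunmere=45 → close Dunmere (overflow 40)
  45÷1 = 45 each, +1 to first 0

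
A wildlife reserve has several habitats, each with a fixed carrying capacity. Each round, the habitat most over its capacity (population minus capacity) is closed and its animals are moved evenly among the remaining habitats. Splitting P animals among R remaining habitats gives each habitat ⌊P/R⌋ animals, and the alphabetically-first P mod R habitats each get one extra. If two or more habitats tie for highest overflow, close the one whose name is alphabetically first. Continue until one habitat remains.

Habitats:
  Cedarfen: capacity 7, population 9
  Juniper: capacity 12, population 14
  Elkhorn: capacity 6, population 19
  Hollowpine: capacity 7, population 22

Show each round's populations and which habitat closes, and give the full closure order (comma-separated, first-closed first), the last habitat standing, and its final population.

Round 1: Cedarfen=9 Elkhorn=19 Hollowpine=22 Juniper=14 → close Hollowpine (overflow 15)
  22÷3 = 7 each, +1 to first 1
Round 2: Cedarfen=17 Elkhorn=26 Juniper=21 → close Elkhorn (overflow 20)
  26÷2 = 13 each, +1 to first 0
Round 3: Cedarfen=30 Juniper=34 → close Cedarfen (overflow 23)
  30÷1 = 30 each, +1 to first 0

Closure order: Hollowpine, Elkhorn, Cedarfen
Last habitat: Juniper with 64 animals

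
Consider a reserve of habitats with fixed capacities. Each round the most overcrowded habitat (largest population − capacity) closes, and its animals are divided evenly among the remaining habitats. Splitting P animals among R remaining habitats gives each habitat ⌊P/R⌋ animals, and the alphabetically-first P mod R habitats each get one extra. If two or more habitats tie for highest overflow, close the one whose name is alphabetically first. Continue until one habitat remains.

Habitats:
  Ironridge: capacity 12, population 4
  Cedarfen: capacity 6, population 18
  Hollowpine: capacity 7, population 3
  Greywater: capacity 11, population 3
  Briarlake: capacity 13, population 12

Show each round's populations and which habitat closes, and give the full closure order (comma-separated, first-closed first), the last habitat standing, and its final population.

Round 1: Briarlake=12 Cedarfen=18 Greywater=3 Hollowpine=3 Ironridge=4 → close Cedarfen (overflow 12)
  18÷4 = 4 each, +1 to first 2
Round 2: Briarlake=17 Greywater=8 Hollowpine=7 Ironridge=8 → close Briarlake (overflow 4)
  17÷3 = 5 each, +1 to first 2
Round 3: Greywater=14 Hollowpine=13 Ironridge=13 → close Hollowpine (overflow 6)
  13÷2 = 6 each, +1 to first 1
Round 4: Greywater=21 Ironridge=19 → close Greywater (overflow 10)
  21÷1 = 21 each, +1 to first 0

Closure order: Cedarfen, Briarlake, Hollowpine, Greywater
Last habitat: Ironridge with 40 animals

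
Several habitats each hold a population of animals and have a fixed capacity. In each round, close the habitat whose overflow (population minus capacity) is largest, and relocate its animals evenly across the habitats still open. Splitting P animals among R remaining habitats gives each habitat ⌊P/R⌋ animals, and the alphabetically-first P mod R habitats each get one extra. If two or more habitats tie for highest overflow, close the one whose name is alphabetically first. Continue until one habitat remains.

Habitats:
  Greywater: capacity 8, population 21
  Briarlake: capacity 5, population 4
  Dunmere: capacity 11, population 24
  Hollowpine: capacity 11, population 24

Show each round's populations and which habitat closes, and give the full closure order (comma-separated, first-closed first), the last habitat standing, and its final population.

Closure order: Dunmere, Greywater, Hollowpine
Last habitat: Briarlake with 73 animals

Round 1: Briarlake=4 Dunmere=24 Greywater=21 Hollowpine=24 → close Dunmere (overflow 13)
  24÷3 = 8 each, +1 to first 0
Round 2: Briarlake=12 Greywater=29 Hollowpine=32 → close Greywater (overflow 21)
  29÷2 = 14 each, +1 to first 1
Round 3: Briarlake=27 Hollowpine=46 → close Hollowpine (overflow 35)
  46÷1 = 46 each, +1 to first 0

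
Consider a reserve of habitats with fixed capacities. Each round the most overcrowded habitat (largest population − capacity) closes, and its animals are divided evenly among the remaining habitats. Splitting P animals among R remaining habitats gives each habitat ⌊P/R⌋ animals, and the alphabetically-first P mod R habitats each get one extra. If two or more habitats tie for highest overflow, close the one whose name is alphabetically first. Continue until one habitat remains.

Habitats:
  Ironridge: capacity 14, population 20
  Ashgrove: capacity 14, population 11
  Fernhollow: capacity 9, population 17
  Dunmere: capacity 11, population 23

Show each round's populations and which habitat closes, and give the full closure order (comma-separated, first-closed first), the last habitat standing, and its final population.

Round 1: Ashgrove=11 Dunmere=23 Fernhollow=17 Ironridge=20 → close Dunmere (overflow 12)
  23÷3 = 7 each, +1 to first 2
Round 2: Ashgrove=19 Fernhollow=25 Ironridge=27 → close Fernhollow (overflow 16)
  25÷2 = 12 each, +1 to first 1
Round 3: Ashgrove=32 Ironridge=39 → close Ironridge (overflow 25)
  39÷1 = 39 each, +1 to first 0

Closure order: Dunmere, Fernhollow, Ironridge
Last habitat: Ashgrove with 71 animals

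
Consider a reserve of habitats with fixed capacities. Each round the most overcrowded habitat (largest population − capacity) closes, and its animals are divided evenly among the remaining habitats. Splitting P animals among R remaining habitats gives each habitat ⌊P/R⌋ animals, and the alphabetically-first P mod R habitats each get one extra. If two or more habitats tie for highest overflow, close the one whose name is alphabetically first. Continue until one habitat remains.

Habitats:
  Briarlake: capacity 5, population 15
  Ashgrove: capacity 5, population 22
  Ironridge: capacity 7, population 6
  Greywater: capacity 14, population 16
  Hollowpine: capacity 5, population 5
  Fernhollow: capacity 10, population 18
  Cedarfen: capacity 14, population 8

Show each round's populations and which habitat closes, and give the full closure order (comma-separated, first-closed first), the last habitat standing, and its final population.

Closure order: Ashgrove, Briarlake, Fernhollow, Greywater, Hollowpine, Ironridge
Last habitat: Cedarfen with 90 animals

Round 1: Ashgrove=22 Briarlake=15 Cedarfen=8 Fernhollow=18 Greywater=16 Hollowpine=5 Ironridge=6 → close Ashgrove (overflow 17)
  22÷6 = 3 each, +1 to first 4
Round 2: Briarlake=19 Cedarfen=12 Fernhollow=22 Greywater=20 Hollowpine=8 Ironridge=9 → close Briarlake (overflow 14)
  19÷5 = 3 each, +1 to first 4
Round 3: Cedarfen=16 Fernhollow=26 Greywater=24 Hollowpine=12 Ironridge=12 → close Fernhollow (overflow 16)
  26÷4 = 6 each, +1 to first 2
Round 4: Cedarfen=23 Greywater=31 Hollowpine=18 Ironridge=18 → close Greywater (overflow 17)
  31÷3 = 10 each, +1 to first 1
Round 5: Cedarfen=34 Hollowpine=28 Ironridge=28 → close Hollowpine (overflow 23)
  28÷2 = 14 each, +1 to first 0
Round 6: Cedarfen=48 Ironridge=42 → close Ironridge (overflow 35)
  42÷1 = 42 each, +1 to first 0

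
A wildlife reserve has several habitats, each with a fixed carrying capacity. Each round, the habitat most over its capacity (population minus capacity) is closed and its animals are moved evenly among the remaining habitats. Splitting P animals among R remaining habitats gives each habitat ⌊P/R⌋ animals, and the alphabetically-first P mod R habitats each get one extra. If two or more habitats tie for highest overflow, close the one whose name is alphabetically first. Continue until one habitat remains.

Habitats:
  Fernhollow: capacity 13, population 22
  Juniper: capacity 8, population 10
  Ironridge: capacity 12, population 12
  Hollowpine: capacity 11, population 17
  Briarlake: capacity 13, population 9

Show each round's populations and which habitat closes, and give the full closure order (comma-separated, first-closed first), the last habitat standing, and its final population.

Round 1: Briarlake=9 Fernhollow=22 Hollowpine=17 Ironridge=12 Juniper=10 → close Fernhollow (overflow 9)
  22÷4 = 5 each, +1 to first 2
Round 2: Briarlake=15 Hollowpine=23 Ironridge=17 Juniper=15 → close Hollowpine (overflow 12)
  23÷3 = 7 each, +1 to first 2
Round 3: Briarlake=23 Ironridge=25 Juniper=22 → close Juniper (overflow 14)
  22÷2 = 11 each, +1 to first 0
Round 4: Briarlake=34 Ironridge=36 → close Ironridge (overflow 24)
  36÷1 = 36 each, +1 to first 0

Closure order: Fernhollow, Hollowpine, Juniper, Ironridge
Last habitat: Briarlake with 70 animals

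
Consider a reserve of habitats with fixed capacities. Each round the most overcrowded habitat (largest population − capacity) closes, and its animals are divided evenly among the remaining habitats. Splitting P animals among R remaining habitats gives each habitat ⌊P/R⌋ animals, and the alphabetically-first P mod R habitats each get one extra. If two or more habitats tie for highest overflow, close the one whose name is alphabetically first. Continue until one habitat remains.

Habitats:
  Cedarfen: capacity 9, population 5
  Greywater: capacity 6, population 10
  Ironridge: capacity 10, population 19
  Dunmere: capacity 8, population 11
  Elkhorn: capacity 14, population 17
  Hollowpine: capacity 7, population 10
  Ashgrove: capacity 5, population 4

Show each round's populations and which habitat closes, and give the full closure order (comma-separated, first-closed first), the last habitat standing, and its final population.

Round 1: Ashgrove=4 Cedarfen=5 Dunmere=11 Elkhorn=17 Greywater=10 Hollowpine=10 Ironridge=19 → close Ironridge (overflow 9)
  19÷6 = 3 each, +1 to first 1
Round 2: Ashgrove=8 Cedarfen=8 Dunmere=14 Elkhorn=20 Greywater=13 Hollowpine=13 → close Greywater (overflow 7)
  13÷5 = 2 each, +1 to first 3
Round 3: Ashgrove=11 Cedarfen=11 Dunmere=17 Elkhorn=22 Hollowpine=15 → close Dunmere (overflow 9)
  17÷4 = 4 each, +1 to first 1
Round 4: Ashgrove=16 Cedarfen=15 Elkhorn=26 Hollowpine=19 → close Elkhorn (overflow 12)
  26÷3 = 8 each, +1 to first 2
Round 5: Ashgrove=25 Cedarfen=24 Hollowpine=27 → close Ashgrove (overflow 20)
  25÷2 = 12 each, +1 to first 1
Round 6: Cedarfen=37 Hollowpine=39 → close Hollowpine (overflow 32)
  39÷1 = 39 each, +1 to first 0

Closure order: Ironridge, Greywater, Dunmere, Elkhorn, Ashgrove, Hollowpine
Last habitat: Cedarfen with 76 animals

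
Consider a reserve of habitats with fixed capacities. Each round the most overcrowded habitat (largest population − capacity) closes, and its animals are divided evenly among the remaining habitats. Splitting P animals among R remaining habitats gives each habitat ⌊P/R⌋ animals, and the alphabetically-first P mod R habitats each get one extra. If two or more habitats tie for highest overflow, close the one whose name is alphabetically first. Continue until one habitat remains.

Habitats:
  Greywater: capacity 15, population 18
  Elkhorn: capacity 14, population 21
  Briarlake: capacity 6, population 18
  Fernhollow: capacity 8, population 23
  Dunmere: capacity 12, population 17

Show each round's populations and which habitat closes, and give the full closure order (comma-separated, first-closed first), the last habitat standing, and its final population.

Round 1: Briarlake=18 Dunmere=17 Elkhorn=21 Fernhollow=23 Greywater=18 → close Fernhollow (overflow 15)
  23÷4 = 5 each, +1 to first 3
Round 2: Briarlake=24 Dunmere=23 Elkhorn=27 Greywater=23 → close Briarlake (overflow 18)
  24÷3 = 8 each, +1 to first 0
Round 3: Dunmere=31 Elkhorn=35 Greywater=31 → close Elkhorn (overflow 21)
  35÷2 = 17 each, +1 to first 1
Round 4: Dunmere=49 Greywater=48 → close Dunmere (overflow 37)
  49÷1 = 49 each, +1 to first 0

Closure order: Fernhollow, Briarlake, Elkhorn, Dunmere
Last habitat: Greywater with 97 animals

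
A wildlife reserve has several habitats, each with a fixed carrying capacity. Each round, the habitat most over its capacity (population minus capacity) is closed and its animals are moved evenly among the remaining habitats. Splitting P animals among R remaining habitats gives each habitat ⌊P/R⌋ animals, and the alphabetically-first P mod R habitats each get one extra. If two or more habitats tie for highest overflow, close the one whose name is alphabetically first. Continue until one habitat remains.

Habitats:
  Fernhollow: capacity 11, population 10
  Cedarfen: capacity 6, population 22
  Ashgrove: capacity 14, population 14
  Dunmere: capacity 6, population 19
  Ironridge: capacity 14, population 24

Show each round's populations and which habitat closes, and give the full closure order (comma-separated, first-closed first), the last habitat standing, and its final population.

Round 1: Ashgrove=14 Cedarfen=22 Dunmere=19 Fernhollow=10 Ironridge=24 → close Cedarfen (overflow 16)
  22÷4 = 5 each, +1 to first 2
Round 2: Ashgrove=20 Dunmere=25 Fernhollow=15 Ironridge=29 → close Dunmere (overflow 19)
  25÷3 = 8 each, +1 to first 1
Round 3: Ashgrove=29 Fernhollow=23 Ironridge=37 → close Ironridge (overflow 23)
  37÷2 = 18 each, +1 to first 1
Round 4: Ashgrove=48 Fernhollow=41 → close Ashgrove (overflow 34)
  48÷1 = 48 each, +1 to first 0

Closure order: Cedarfen, Dunmere, Ironridge, Ashgrove
Last habitat: Fernhollow with 89 animals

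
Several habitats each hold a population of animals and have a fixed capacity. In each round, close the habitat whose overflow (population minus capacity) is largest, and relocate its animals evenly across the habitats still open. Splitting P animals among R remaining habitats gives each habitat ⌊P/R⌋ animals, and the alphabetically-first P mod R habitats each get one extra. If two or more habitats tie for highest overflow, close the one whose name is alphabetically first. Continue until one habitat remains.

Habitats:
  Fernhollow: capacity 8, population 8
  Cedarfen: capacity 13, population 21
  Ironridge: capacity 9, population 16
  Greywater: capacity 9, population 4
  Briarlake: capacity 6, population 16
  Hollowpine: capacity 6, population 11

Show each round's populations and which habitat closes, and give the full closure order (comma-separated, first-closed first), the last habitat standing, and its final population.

Round 1: Briarlake=16 Cedarfen=21 Fernhollow=8 Greywater=4 Hollowpine=11 Ironridge=16 → close Briarlake (overflow 10)
  16÷5 = 3 each, +1 to first 1
Round 2: Cedarfen=25 Fernhollow=11 Greywater=7 Hollowpine=14 Ironridge=19 → close Cedarfen (overflow 12)
  25÷4 = 6 each, +1 to first 1
Round 3: Fernhollow=18 Greywater=13 Hollowpine=20 Ironridge=25 → close Ironridge (overflow 16)
  25÷3 = 8 each, +1 to first 1
Round 4: Fernhollow=27 Greywater=21 Hollowpine=28 → close Hollowpine (overflow 22)
  28÷2 = 14 each, +1 to first 0
Round 5: Fernhollow=41 Greywater=35 → close Fernhollow (overflow 33)
  41÷1 = 41 each, +1 to first 0

Closure order: Briarlake, Cedarfen, Ironridge, Hollowpine, Fernhollow
Last habitat: Greywater with 76 animals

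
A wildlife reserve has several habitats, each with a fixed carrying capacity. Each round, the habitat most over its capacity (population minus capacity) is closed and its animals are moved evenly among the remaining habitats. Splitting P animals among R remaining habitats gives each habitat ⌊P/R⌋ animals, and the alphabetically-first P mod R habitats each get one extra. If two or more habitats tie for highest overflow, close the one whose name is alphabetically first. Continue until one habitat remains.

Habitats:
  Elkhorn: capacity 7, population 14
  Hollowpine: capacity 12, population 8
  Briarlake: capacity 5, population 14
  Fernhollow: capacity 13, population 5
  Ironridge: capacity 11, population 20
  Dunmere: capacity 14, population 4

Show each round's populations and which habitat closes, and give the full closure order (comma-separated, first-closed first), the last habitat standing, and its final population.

Closure order: Briarlake, Ironridge, Elkhorn, Hollowpine, Dunmere
Last habitat: Fernhollow with 65 animals

Round 1: Briarlake=14 Dunmere=4 Elkhorn=14 Fernhollow=5 Hollowpine=8 Ironridge=20 → close Briarlake (overflow 9)
  14÷5 = 2 each, +1 to first 4
Round 2: Dunmere=7 Elkhorn=17 Fernhollow=8 Hollowpine=11 Ironridge=22 → close Ironridge (overflow 11)
  22÷4 = 5 each, +1 to first 2
Round 3: Dunmere=13 Elkhorn=23 Fernhollow=13 Hollowpine=16 → close Elkhorn (overflow 16)
  23÷3 = 7 each, +1 to first 2
Round 4: Dunmere=21 Fernhollow=21 Hollowpine=23 → close Hollowpine (overflow 11)
  23÷2 = 11 each, +1 to first 1
Round 5: Dunmere=33 Fernhollow=32 → close Dunmere (overflow 19)
  33÷1 = 33 each, +1 to first 0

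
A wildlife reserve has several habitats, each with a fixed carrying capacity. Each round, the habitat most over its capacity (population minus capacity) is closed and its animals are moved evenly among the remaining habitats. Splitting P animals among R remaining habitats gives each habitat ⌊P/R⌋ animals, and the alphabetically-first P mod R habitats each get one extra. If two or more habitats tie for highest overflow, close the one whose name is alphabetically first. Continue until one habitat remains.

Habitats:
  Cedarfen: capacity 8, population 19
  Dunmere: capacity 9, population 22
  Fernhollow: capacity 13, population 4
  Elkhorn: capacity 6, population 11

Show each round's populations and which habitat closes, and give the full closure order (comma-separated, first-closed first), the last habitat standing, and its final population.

Closure order: Dunmere, Cedarfen, Elkhorn
Last habitat: Fernhollow with 56 animals

Round 1: Cedarfen=19 Dunmere=22 Elkhorn=11 Fernhollow=4 → close Dunmere (overflow 13)
  22÷3 = 7 each, +1 to first 1
Round 2: Cedarfen=27 Elkhorn=18 Fernhollow=11 → close Cedarfen (overflow 19)
  27÷2 = 13 each, +1 to first 1
Round 3: Elkhorn=32 Fernhollow=24 → close Elkhorn (overflow 26)
  32÷1 = 32 each, +1 to first 0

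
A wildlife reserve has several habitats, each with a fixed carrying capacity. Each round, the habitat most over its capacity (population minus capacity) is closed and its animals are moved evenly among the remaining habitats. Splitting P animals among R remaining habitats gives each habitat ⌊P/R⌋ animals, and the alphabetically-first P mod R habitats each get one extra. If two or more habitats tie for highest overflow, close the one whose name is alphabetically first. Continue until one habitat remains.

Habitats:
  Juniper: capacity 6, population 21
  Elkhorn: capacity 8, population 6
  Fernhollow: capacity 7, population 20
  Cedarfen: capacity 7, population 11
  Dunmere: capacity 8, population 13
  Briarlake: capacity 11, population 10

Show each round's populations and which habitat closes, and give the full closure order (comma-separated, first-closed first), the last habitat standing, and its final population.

Round 1: Briarlake=10 Cedarfen=11 Dunmere=13 Elkhorn=6 Fernhollow=20 Juniper=21 → close Juniper (overflow 15)
  21÷5 = 4 each, +1 to first 1
Round 2: Briarlake=15 Cedarfen=15 Dunmere=17 Elkhorn=10 Fernhollow=24 → close Fernhollow (overflow 17)
  24÷4 = 6 each, +1 to first 0
Round 3: Briarlake=21 Cedarfen=21 Dunmere=23 Elkhorn=16 → close Dunmere (overflow 15)
  23÷3 = 7 each, +1 to first 2
Round 4: Briarlake=29 Cedarfen=29 Elkhorn=23 → close Cedarfen (overflow 22)
  29÷2 = 14 each, +1 to first 1
Round 5: Briarlake=44 Elkhorn=37 → close Briarlake (overflow 33)
  44÷1 = 44 each, +1 to first 0

Closure order: Juniper, Fernhollow, Dunmere, Cedarfen, Briarlake
Last habitat: Elkhorn with 81 animals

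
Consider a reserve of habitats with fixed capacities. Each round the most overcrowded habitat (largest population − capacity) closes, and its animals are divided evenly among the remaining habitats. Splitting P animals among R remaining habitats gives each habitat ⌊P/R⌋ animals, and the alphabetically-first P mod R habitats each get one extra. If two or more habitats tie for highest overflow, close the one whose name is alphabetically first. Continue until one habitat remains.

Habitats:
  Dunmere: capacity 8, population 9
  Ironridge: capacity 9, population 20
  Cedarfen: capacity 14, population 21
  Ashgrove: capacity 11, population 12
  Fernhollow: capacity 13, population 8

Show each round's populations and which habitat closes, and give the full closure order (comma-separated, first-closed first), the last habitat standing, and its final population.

Closure order: Ironridge, Cedarfen, Ashgrove, Dunmere
Last habitat: Fernhollow with 70 animals

Round 1: Ashgrove=12 Cedarfen=21 Dunmere=9 Fernhollow=8 Ironridge=20 → close Ironridge (overflow 11)
  20÷4 = 5 each, +1 to first 0
Round 2: Ashgrove=17 Cedarfen=26 Dunmere=14 Fernhollow=13 → close Cedarfen (overflow 12)
  26÷3 = 8 each, +1 to first 2
Round 3: Ashgrove=26 Dunmere=23 Fernhollow=21 → close Ashgrove (overflow 15)
  26÷2 = 13 each, +1 to first 0
Round 4: Dunmere=36 Fernhollow=34 → close Dunmere (overflow 28)
  36÷1 = 36 each, +1 to first 0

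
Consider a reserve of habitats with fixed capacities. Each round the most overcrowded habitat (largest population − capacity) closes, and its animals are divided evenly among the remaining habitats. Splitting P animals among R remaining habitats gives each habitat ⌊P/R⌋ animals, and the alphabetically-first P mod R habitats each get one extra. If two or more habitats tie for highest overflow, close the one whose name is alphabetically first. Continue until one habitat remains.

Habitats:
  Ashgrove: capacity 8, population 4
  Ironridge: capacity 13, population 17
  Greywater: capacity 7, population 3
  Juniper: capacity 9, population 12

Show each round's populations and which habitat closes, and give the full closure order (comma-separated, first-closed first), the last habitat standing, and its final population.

Round 1: Ashgrove=4 Greywater=3 Ironridge=17 Juniper=12 → close Ironridge (overflow 4)
  17÷3 = 5 each, +1 to first 2
Round 2: Ashgrove=10 Greywater=9 Juniper=17 → close Juniper (overflow 8)
  17÷2 = 8 each, +1 to first 1
Round 3: Ashgrove=19 Greywater=17 → close Ashgrove (overflow 11)
  19÷1 = 19 each, +1 to first 0

Closure order: Ironridge, Juniper, Ashgrove
Last habitat: Greywater with 36 animals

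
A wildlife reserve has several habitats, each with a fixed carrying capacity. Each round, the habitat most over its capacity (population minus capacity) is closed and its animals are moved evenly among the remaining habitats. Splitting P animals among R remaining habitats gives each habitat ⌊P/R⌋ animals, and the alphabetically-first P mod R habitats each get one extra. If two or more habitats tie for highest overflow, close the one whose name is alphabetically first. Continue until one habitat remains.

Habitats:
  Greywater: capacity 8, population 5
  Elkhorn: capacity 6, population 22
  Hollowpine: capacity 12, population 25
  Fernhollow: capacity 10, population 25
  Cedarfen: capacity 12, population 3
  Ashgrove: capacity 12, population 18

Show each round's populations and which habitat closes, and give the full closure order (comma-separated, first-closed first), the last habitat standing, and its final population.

Closure order: Elkhorn, Fernhollow, Hollowpine, Ashgrove, Greywater
Last habitat: Cedarfen with 98 animals

Round 1: Ashgrove=18 Cedarfen=3 Elkhorn=22 Fernhollow=25 Greywater=5 Hollowpine=25 → close Elkhorn (overflow 16)
  22÷5 = 4 each, +1 to first 2
Round 2: Ashgrove=23 Cedarfen=8 Fernhollow=29 Greywater=9 Hollowpine=29 → close Fernhollow (overflow 19)
  29÷4 = 7 each, +1 to first 1
Round 3: Ashgrove=31 Cedarfen=15 Greywater=16 Hollowpine=36 → close Hollowpine (overflow 24)
  36÷3 = 12 each, +1 to first 0
Round 4: Ashgrove=43 Cedarfen=27 Greywater=28 → close Ashgrove (overflow 31)
  43÷2 = 21 each, +1 to first 1
Round 5: Cedarfen=49 Greywater=49 → close Greywater (overflow 41)
  49÷1 = 49 each, +1 to first 0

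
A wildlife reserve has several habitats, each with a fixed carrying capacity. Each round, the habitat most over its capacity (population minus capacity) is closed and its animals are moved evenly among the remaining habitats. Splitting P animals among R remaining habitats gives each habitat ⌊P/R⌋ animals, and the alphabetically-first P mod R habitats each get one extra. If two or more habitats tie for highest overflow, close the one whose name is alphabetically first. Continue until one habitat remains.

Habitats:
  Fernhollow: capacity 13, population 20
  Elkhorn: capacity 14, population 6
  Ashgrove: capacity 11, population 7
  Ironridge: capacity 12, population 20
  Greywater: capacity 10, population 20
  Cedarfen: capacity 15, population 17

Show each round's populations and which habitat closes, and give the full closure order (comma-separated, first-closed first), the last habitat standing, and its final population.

Round 1: Ashgrove=7 Cedarfen=17 Elkhorn=6 Fernhollow=20 Greywater=20 Ironridge=20 → close Greywater (overflow 10)
  20÷5 = 4 each, +1 to first 0
Round 2: Ashgrove=11 Cedarfen=21 Elkhorn=10 Fernhollow=24 Ironridge=24 → close Ironridge (overflow 12)
  24÷4 = 6 each, +1 to first 0
Round 3: Ashgrove=17 Cedarfen=27 Elkhorn=16 Fernhollow=30 → close Fernhollow (overflow 17)
  30÷3 = 10 each, +1 to first 0
Round 4: Ashgrove=27 Cedarfen=37 Elkhorn=26 → close Cedarfen (overflow 22)
  37÷2 = 18 each, +1 to first 1
Round 5: Ashgrove=46 Elkhorn=44 → close Ashgrove (overflow 35)
  46÷1 = 46 each, +1 to first 0

Closure order: Greywater, Ironridge, Fernhollow, Cedarfen, Ashgrove
Last habitat: Elkhorn with 90 animals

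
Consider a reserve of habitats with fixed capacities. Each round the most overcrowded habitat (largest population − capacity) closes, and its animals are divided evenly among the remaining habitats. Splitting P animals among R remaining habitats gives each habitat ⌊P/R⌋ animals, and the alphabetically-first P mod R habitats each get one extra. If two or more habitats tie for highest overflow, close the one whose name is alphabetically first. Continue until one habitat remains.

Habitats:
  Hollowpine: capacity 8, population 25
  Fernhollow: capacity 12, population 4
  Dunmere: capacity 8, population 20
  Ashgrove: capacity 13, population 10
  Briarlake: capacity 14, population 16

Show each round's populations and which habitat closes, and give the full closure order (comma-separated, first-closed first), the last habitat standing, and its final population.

Round 1: Ashgrove=10 Briarlake=16 Dunmere=20 Fernhollow=4 Hollowpine=25 → close Hollowpine (overflow 17)
  25÷4 = 6 each, +1 to first 1
Round 2: Ashgrove=17 Briarlake=22 Dunmere=26 Fernhollow=10 → close Dunmere (overflow 18)
  26÷3 = 8 each, +1 to first 2
Round 3: Ashgrove=26 Briarlake=31 Fernhollow=18 → close Briarlake (overflow 17)
  31÷2 = 15 each, +1 to first 1
Round 4: Ashgrove=42 Fernhollow=33 → close Ashgrove (overflow 29)
  42÷1 = 42 each, +1 to first 0

Closure order: Hollowpine, Dunmere, Briarlake, Ashgrove
Last habitat: Fernhollow with 75 animals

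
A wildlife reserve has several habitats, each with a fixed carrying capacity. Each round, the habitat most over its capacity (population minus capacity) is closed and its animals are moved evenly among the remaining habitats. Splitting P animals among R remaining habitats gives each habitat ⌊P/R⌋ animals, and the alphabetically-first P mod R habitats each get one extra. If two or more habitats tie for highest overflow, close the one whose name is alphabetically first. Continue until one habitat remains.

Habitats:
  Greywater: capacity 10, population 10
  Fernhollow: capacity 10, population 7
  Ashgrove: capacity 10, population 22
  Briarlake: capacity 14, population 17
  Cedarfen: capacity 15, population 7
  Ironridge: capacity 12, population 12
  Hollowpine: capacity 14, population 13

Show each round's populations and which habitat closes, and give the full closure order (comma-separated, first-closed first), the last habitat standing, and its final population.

Closure order: Ashgrove, Briarlake, Greywater, Ironridge, Fernhollow, Hollowpine
Last habitat: Cedarfen with 88 animals

Round 1: Ashgrove=22 Briarlake=17 Cedarfen=7 Fernhollow=7 Greywater=10 Hollowpine=13 Ironridge=12 → close Ashgrove (overflow 12)
  22÷6 = 3 each, +1 to first 4
Round 2: Briarlake=21 Cedarfen=11 Fernhollow=11 Greywater=14 Hollowpine=16 Ironridge=15 → close Briarlake (overflow 7)
  21÷5 = 4 each, +1 to first 1
Round 3: Cedarfen=16 Fernhollow=15 Greywater=18 Hollowpine=20 Ironridge=19 → close Greywater (overflow 8)
  18÷4 = 4 each, +1 to first 2
Round 4: Cedarfen=21 Fernhollow=20 Hollowpine=24 Ironridge=23 → close Ironridge (overflow 11)
  23÷3 = 7 each, +1 to first 2
Round 5: Cedarfen=29 Fernhollow=28 Hollowpine=31 → close Fernhollow (overflow 18)
  28÷2 = 14 each, +1 to first 0
Round 6: Cedarfen=43 Hollowpine=45 → close Hollowpine (overflow 31)
  45÷1 = 45 each, +1 to first 0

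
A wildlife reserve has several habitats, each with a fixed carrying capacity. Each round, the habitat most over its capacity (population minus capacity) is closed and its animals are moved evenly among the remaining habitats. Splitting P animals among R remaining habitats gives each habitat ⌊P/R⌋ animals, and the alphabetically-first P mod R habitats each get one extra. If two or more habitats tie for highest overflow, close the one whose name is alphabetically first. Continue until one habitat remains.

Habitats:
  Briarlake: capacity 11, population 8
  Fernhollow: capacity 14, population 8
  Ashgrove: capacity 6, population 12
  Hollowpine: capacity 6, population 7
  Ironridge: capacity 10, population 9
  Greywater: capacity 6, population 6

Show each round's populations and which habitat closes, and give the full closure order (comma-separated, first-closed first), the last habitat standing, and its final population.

Round 1: Ashgrove=12 Briarlake=8 Fernhollow=8 Greywater=6 Hollowpine=7 Ironridge=9 → close Ashgrove (overflow 6)
  12÷5 = 2 each, +1 to first 2
Round 2: Briarlake=11 Fernhollow=11 Greywater=8 Hollowpine=9 Ironridge=11 → close Hollowpine (overflow 3)
  9÷4 = 2 each, +1 to first 1
Round 3: Briarlake=14 Fernhollow=13 Greywater=10 Ironridge=13 → close Greywater (overflow 4)
  10÷3 = 3 each, +1 to first 1
Round 4: Briarlake=18 Fernhollow=16 Ironridge=16 → close Briarlake (overflow 7)
  18÷2 = 9 each, +1 to first 0
Round 5: Fernhollow=25 Ironridge=25 → close Ironridge (overflow 15)
  25÷1 = 25 each, +1 to first 0

Closure order: Ashgrove, Hollowpine, Greywater, Briarlake, Ironridge
Last habitat: Fernhollow with 50 animals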